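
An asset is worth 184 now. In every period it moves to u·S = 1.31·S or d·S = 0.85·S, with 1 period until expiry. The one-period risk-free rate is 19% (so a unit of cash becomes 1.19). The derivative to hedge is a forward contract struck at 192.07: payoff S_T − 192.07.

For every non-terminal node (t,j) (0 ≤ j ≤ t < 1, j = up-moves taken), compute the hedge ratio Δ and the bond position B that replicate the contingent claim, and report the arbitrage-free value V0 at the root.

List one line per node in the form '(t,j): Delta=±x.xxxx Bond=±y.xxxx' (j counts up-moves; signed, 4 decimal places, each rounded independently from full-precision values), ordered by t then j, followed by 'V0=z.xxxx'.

Under the risk-neutral measure, an up-move has probability p* = (R−d)/(u−d) = 0.7391 and values discount at R = 1.19.
Terminal payoffs: V(1,0)=-35.6700, V(1,1)=48.9700
Node (0,0) S=184.0000: V=(p*·48.9700+(1−p*)·-35.6700)/1.19=22.5966; Δ=(48.9700−-35.6700)/(241.0400−156.4000)=1.0000; B=V−Δ·S=-161.4034
Self-financing check: at every node Δ·S+B equals the discounted successor values.

(0,0): Delta=1.0000 Bond=-161.4034
V0=22.5966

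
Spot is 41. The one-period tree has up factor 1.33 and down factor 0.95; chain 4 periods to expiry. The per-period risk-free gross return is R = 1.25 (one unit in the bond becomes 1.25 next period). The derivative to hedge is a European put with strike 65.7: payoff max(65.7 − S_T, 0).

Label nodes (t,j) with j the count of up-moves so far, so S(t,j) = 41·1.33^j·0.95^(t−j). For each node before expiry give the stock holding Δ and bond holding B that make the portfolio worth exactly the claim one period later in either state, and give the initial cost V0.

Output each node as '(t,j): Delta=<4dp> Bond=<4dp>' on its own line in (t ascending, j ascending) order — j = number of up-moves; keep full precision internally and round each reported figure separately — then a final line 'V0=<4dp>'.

Under the risk-neutral measure, an up-move has probability p* = (R−d)/(u−d) = 0.7895 and values discount at R = 1.25.
Terminal values V(4,·): V(4,0)=32.3052, V(4,1)=18.9473, V(4,2)=0.2463, V(4,3)=0.0000, V(4,4)=0.0000
(3,0): S=35.1524. Δ = (V_up−V_dn)/(S_up−S_dn) = (18.9473−32.3052)/(46.7527−33.3948) = -1.0000. V = [p*·18.9473 + (1−p*)·32.3052]/1.25 = 17.4076. B = V − Δ·S = 52.5600.
(3,1): S=49.2133. Δ = (V_up−V_dn)/(S_up−S_dn) = (0.2463−18.9473)/(65.4537−46.7527) = -1.0000. V = [p*·0.2463 + (1−p*)·18.9473]/1.25 = 3.3467. B = V − Δ·S = 52.5600.
(3,2): S=68.8987. Δ = (V_up−V_dn)/(S_up−S_dn) = (0.0000−0.2463)/(91.6352−65.4537) = -0.0094. V = [p*·0.0000 + (1−p*)·0.2463]/1.25 = 0.0415. B = V − Δ·S = 0.6896.
(3,3): S=96.4581. Δ = (V_up−V_dn)/(S_up−S_dn) = (0.0000−0.0000)/(128.2893−91.6352) = 0.0000. V = [p*·0.0000 + (1−p*)·0.0000]/1.25 = 0.0000. B = V − Δ·S = 0.0000.
(2,0): S=37.0025. Δ = (V_up−V_dn)/(S_up−S_dn) = (3.3467−17.4076)/(49.2133−35.1524) = -1.0000. V = [p*·3.3467 + (1−p*)·17.4076]/1.25 = 5.0455. B = V − Δ·S = 42.0480.
(2,1): S=51.8035. Δ = (V_up−V_dn)/(S_up−S_dn) = (0.0415−3.3467)/(68.8987−49.2133) = -0.1679. V = [p*·0.0415 + (1−p*)·3.3467]/1.25 = 0.5898. B = V − Δ·S = 9.2877.
(2,2): S=72.5249. Δ = (V_up−V_dn)/(S_up−S_dn) = (0.0000−0.0415)/(96.4581−68.8987) = -0.0015. V = [p*·0.0000 + (1−p*)·0.0415]/1.25 = 0.0070. B = V − Δ·S = 0.1161.
(1,0): S=38.9500. Δ = (V_up−V_dn)/(S_up−S_dn) = (0.5898−5.0455)/(51.8035−37.0025) = -0.3010. V = [p*·0.5898 + (1−p*)·5.0455]/1.25 = 1.2223. B = V − Δ·S = 12.9477.
(1,1): S=54.5300. Δ = (V_up−V_dn)/(S_up−S_dn) = (0.0070−0.5898)/(72.5249−51.8035) = -0.0281. V = [p*·0.0070 + (1−p*)·0.5898]/1.25 = 0.1038. B = V − Δ·S = 1.6376.
(0,0): S=41.0000. Δ = (V_up−V_dn)/(S_up−S_dn) = (0.1038−1.2223)/(54.5300−38.9500) = -0.0718. V = [p*·0.1038 + (1−p*)·1.2223]/1.25 = 0.2714. B = V − Δ·S = 3.2149.
The time-0 hedge costs 0.2714, which is the no-arbitrage price.

(0,0): Delta=-0.0718 Bond=3.2149
(1,0): Delta=-0.3010 Bond=12.9477
(1,1): Delta=-0.0281 Bond=1.6376
(2,0): Delta=-1.0000 Bond=42.0480
(2,1): Delta=-0.1679 Bond=9.2877
(2,2): Delta=-0.0015 Bond=0.1161
(3,0): Delta=-1.0000 Bond=52.5600
(3,1): Delta=-1.0000 Bond=52.5600
(3,2): Delta=-0.0094 Bond=0.6896
(3,3): Delta=0.0000 Bond=0.0000
V0=0.2714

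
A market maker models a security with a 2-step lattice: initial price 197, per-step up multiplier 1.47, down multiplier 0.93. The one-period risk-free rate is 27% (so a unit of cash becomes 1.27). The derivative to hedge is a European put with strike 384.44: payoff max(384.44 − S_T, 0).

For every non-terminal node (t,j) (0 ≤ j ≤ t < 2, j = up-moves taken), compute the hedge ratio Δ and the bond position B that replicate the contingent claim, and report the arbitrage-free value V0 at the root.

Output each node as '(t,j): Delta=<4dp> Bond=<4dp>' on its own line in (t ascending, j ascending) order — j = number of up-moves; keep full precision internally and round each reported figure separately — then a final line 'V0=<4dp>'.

(0,0): Delta=-0.8077 Bond=210.6158
(1,0): Delta=-1.0000 Bond=302.7087
(1,1): Delta=-0.7362 Bond=246.7604
V0=51.4939

The replicating-portfolio and risk-neutral prices coincide; use p* = (1.27−0.93)/(1.47−0.93) = 0.6296 for the latter.
At expiry t=2: V(2,0)=214.0547, V(2,1)=115.1213, V(2,2)=0.0000
  t=1,j=0: stock 183.2100 → up 269.3187 (V=115.1213), down 170.3853 (V=214.0547). Price 119.4987; hedge Δ=-1.0000, bond B=302.7087.
  t=1,j=1: stock 289.5900 → up 425.6973 (V=0.0000), down 269.3187 (V=115.1213). Price 33.5728; hedge Δ=-0.7362, bond B=246.7604.
  t=0,j=0: stock 197.0000 → up 289.5900 (V=33.5728), down 183.2100 (V=119.4987). Price 51.4939; hedge Δ=-0.8077, bond B=210.6158.
Root portfolio cost Δ·197+B reproduces V0=51.4939.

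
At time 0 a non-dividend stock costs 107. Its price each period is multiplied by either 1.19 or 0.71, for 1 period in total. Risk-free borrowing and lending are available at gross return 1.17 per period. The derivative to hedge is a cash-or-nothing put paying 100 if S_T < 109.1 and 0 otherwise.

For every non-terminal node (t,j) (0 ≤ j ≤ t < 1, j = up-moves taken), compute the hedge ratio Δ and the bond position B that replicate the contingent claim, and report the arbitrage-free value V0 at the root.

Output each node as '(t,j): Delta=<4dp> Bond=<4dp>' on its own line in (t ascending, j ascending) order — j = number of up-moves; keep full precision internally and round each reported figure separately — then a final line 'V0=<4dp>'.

The replicating-portfolio and risk-neutral prices coincide; use p* = (1.17−0.71)/(1.19−0.71) = 0.9583 for the latter.
Terminal payoffs: V(1,0)=100.0000, V(1,1)=0.0000
  t=0,j=0: stock 107.0000 → up 127.3300 (V=0.0000), down 75.9700 (V=100.0000). Price 3.5613; hedge Δ=-1.9470, bond B=211.8946.
Check: Δ(0,0)·S0 + B(0,0) = 3.5613 = V0.

(0,0): Delta=-1.9470 Bond=211.8946
V0=3.5613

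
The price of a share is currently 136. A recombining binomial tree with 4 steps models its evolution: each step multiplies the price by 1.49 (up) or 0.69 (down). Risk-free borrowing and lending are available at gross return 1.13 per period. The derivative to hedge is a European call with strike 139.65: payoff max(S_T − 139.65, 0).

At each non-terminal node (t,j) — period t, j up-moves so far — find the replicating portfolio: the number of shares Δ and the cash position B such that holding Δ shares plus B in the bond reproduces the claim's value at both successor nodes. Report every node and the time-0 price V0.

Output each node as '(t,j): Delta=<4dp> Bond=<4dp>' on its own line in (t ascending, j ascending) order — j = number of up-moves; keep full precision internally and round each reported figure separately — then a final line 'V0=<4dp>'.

Risk-neutral probability p* = (R−d)/(u−d) = (1.13−0.69)/(1.49−0.69) = 0.5500.
Payoff layer (t=4): V(4,0)=0.0000, V(4,1)=0.0000, V(4,2)=4.1006, V(4,3)=170.7679, V(4,4)=530.6728
Node (3,0) S=44.6772: V=(p*·0.0000+(1−p*)·0.0000)/1.13=0.0000; Δ=(0.0000−0.0000)/(66.5691−30.8273)=0.0000; B=V−Δ·S=0.0000
Node (3,1) S=96.4769: V=(p*·4.1006+(1−p*)·0.0000)/1.13=1.9959; Δ=(4.1006−0.0000)/(143.7506−66.5691)=0.0531; B=V−Δ·S=-3.1299
Node (3,2) S=208.3342: V=(p*·170.7679+(1−p*)·4.1006)/1.13=84.7501; Δ=(170.7679−4.1006)/(310.4179−143.7506)=1.0000; B=V−Δ·S=-123.5841
Node (3,3) S=449.8811: V=(p*·530.6728+(1−p*)·170.7679)/1.13=326.2970; Δ=(530.6728−170.7679)/(670.3228−310.4179)=1.0000; B=V−Δ·S=-123.5841
Node (2,0) S=64.7496: V=(p*·1.9959+(1−p*)·0.0000)/1.13=0.9714; Δ=(1.9959−0.0000)/(96.4769−44.6772)=0.0385; B=V−Δ·S=-1.5234
Node (2,1) S=139.8216: V=(p*·84.7501+(1−p*)·1.9959)/1.13=42.0449; Δ=(84.7501−1.9959)/(208.3342−96.4769)=0.7398; B=V−Δ·S=-61.3979
Node (2,2) S=301.9336: V=(p*·326.2970+(1−p*)·84.7501)/1.13=192.5672; Δ=(326.2970−84.7501)/(449.8811−208.3342)=1.0000; B=V−Δ·S=-109.3664
Node (1,0) S=93.8400: V=(p*·42.0449+(1−p*)·0.9714)/1.13=20.8512; Δ=(42.0449−0.9714)/(139.8216−64.7496)=0.5471; B=V−Δ·S=-30.4906
Node (1,1) S=202.6400: V=(p*·192.5672+(1−p*)·42.0449)/1.13=110.4709; Δ=(192.5672−42.0449)/(301.9336−139.8216)=0.9285; B=V−Δ·S=-77.6820
Node (0,0) S=136.0000: V=(p*·110.4709+(1−p*)·20.8512)/1.13=62.0726; Δ=(110.4709−20.8512)/(202.6400−93.8400)=0.8237; B=V−Δ·S=-49.9521
Check: Δ(0,0)·S0 + B(0,0) = 62.0726 = V0.

(0,0): Delta=0.8237 Bond=-49.9521
(1,0): Delta=0.5471 Bond=-30.4906
(1,1): Delta=0.9285 Bond=-77.6820
(2,0): Delta=0.0385 Bond=-1.5234
(2,1): Delta=0.7398 Bond=-61.3979
(2,2): Delta=1.0000 Bond=-109.3664
(3,0): Delta=0.0000 Bond=0.0000
(3,1): Delta=0.0531 Bond=-3.1299
(3,2): Delta=1.0000 Bond=-123.5841
(3,3): Delta=1.0000 Bond=-123.5841
V0=62.0726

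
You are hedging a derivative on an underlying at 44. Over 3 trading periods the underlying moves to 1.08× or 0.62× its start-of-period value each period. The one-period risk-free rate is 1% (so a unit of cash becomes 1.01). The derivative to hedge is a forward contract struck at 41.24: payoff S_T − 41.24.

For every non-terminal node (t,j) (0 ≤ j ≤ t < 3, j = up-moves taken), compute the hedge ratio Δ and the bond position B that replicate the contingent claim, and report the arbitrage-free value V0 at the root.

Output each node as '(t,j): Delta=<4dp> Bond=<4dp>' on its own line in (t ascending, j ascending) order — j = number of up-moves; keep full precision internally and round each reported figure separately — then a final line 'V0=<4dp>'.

(0,0): Delta=1.0000 Bond=-40.0271
(1,0): Delta=1.0000 Bond=-40.4274
(1,1): Delta=1.0000 Bond=-40.4274
(2,0): Delta=1.0000 Bond=-40.8317
(2,1): Delta=1.0000 Bond=-40.8317
(2,2): Delta=1.0000 Bond=-40.8317
V0=3.9729

Under the risk-neutral measure, an up-move has probability p* = (R−d)/(u−d) = 0.8478 and values discount at R = 1.01.
Terminal values V(3,·): V(3,0)=-30.7536, V(3,1)=-22.9733, V(3,2)=-9.4206, V(3,3)=14.1873
(2,0): S=16.9136. Δ = (V_up−V_dn)/(S_up−S_dn) = (-22.9733−-30.7536)/(18.2667−10.4864) = 1.0000. V = [p*·-22.9733 + (1−p*)·-30.7536]/1.01 = -23.9181. B = V − Δ·S = -40.8317.
(2,1): S=29.4624. Δ = (V_up−V_dn)/(S_up−S_dn) = (-9.4206−-22.9733)/(31.8194−18.2667) = 1.0000. V = [p*·-9.4206 + (1−p*)·-22.9733]/1.01 = -11.3693. B = V − Δ·S = -40.8317.
(2,2): S=51.3216. Δ = (V_up−V_dn)/(S_up−S_dn) = (14.1873−-9.4206)/(55.4273−31.8194) = 1.0000. V = [p*·14.1873 + (1−p*)·-9.4206]/1.01 = 10.4899. B = V − Δ·S = -40.8317.
(1,0): S=27.2800. Δ = (V_up−V_dn)/(S_up−S_dn) = (-11.3693−-23.9181)/(29.4624−16.9136) = 1.0000. V = [p*·-11.3693 + (1−p*)·-23.9181]/1.01 = -13.1474. B = V − Δ·S = -40.4274.
(1,1): S=47.5200. Δ = (V_up−V_dn)/(S_up−S_dn) = (10.4899−-11.3693)/(51.3216−29.4624) = 1.0000. V = [p*·10.4899 + (1−p*)·-11.3693]/1.01 = 7.0926. B = V − Δ·S = -40.4274.
(0,0): S=44.0000. Δ = (V_up−V_dn)/(S_up−S_dn) = (7.0926−-13.1474)/(47.5200−27.2800) = 1.0000. V = [p*·7.0926 + (1−p*)·-13.1474]/1.01 = 3.9729. B = V − Δ·S = -40.0271.
Root portfolio cost Δ·44+B reproduces V0=3.9729.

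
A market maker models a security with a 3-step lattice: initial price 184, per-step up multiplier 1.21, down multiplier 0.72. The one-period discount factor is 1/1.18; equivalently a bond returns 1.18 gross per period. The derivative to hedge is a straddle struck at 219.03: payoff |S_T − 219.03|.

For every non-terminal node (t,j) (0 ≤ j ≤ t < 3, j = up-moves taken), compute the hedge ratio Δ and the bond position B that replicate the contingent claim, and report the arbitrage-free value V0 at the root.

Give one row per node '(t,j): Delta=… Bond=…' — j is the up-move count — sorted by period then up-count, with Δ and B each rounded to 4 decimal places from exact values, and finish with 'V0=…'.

No-arbitrage ⇒ martingale measure with p* = (R−d)/(u−d) = 0.9388.
Payoff layer (t=3): V(3,0)=150.3524, V(3,1)=103.6134, V(3,2)=25.0660, V(3,3)=106.9372
  t=2,j=0: stock 95.3856 → up 115.4166 (V=103.6134), down 68.6776 (V=150.3524). Price 90.2330; hedge Δ=-1.0000, bond B=185.6186.
  t=2,j=1: stock 160.3008 → up 193.9640 (V=25.0660), down 115.4166 (V=103.6134). Price 25.3178; hedge Δ=-1.0000, bond B=185.6186.
  t=2,j=2: stock 269.3944 → up 325.9672 (V=106.9372), down 193.9640 (V=25.0660). Price 86.3769; hedge Δ=0.6202, bond B=-80.7072.
  t=1,j=0: stock 132.4800 → up 160.3008 (V=25.3178), down 95.3856 (V=90.2330). Price 24.8239; hedge Δ=-1.0000, bond B=157.3039.
  t=1,j=1: stock 222.6400 → up 269.3944 (V=86.3769), down 160.3008 (V=25.3178). Price 70.0327; hedge Δ=0.5597, bond B=-54.5776.
  t=0,j=0: stock 184.0000 → up 222.6400 (V=70.0327), down 132.4800 (V=24.8239). Price 57.0041; hedge Δ=0.5014, bond B=-35.2587.
Each (Δ,B) replicates both successor values, so the strategy is self-financing and V0 is arbitrage-free.

(0,0): Delta=0.5014 Bond=-35.2587
(1,0): Delta=-1.0000 Bond=157.3039
(1,1): Delta=0.5597 Bond=-54.5776
(2,0): Delta=-1.0000 Bond=185.6186
(2,1): Delta=-1.0000 Bond=185.6186
(2,2): Delta=0.6202 Bond=-80.7072
V0=57.0041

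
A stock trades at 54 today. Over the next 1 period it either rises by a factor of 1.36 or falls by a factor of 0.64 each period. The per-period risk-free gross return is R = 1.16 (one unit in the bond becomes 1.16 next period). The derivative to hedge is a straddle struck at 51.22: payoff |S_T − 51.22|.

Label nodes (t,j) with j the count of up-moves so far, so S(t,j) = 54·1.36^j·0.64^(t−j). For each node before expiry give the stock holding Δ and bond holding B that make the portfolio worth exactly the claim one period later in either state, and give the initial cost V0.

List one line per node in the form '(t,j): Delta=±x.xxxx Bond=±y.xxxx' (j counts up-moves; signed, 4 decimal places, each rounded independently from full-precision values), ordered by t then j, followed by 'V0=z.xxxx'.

(0,0): Delta=0.1430 Bond=10.1015
V0=17.8238

No-arbitrage ⇒ martingale measure with p* = (R−d)/(u−d) = 0.7222.
Terminal values V(1,·): V(1,0)=16.6600, V(1,1)=22.2200
(0,0): S=54.0000. Δ = (V_up−V_dn)/(S_up−S_dn) = (22.2200−16.6600)/(73.4400−34.5600) = 0.1430. V = [p*·22.2200 + (1−p*)·16.6600]/1.16 = 17.8238. B = V − Δ·S = 10.1015.
Self-financing check: at every node Δ·S+B equals the discounted successor values.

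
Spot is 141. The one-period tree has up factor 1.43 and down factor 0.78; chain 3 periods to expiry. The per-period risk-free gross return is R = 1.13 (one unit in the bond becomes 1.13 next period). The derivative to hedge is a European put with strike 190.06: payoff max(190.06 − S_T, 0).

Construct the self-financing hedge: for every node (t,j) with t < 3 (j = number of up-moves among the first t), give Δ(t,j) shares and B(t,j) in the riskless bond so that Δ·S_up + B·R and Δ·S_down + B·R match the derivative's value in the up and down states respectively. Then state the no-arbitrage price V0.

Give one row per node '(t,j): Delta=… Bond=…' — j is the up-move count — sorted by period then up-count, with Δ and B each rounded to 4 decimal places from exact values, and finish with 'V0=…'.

(0,0): Delta=-0.3877 Bond=79.1288
(1,0): Delta=-0.7678 Bond=131.2156
(1,1): Delta=-0.2100 Bond=53.5869
(2,0): Delta=-1.0000 Bond=168.1947
(2,1): Delta=-0.6592 Bond=131.1985
(2,2): Delta=0.0000 Bond=0.0000
V0=24.4620

The replicating-portfolio and risk-neutral prices coincide; use p* = (1.13−0.78)/(1.43−0.78) = 0.5385 for the latter.
Payoff layer (t=3): V(3,0)=123.1482, V(3,1)=67.3883, V(3,2)=0.0000, V(3,3)=0.0000
(2,0): S=85.7844. Δ = (V_up−V_dn)/(S_up−S_dn) = (67.3883−123.1482)/(122.6717−66.9118) = -1.0000. V = [p*·67.3883 + (1−p*)·123.1482]/1.13 = 82.4103. B = V − Δ·S = 168.1947.
(2,1): S=157.2714. Δ = (V_up−V_dn)/(S_up−S_dn) = (0.0000−67.3883)/(224.8981−122.6717) = -0.6592. V = [p*·0.0000 + (1−p*)·67.3883]/1.13 = 27.5242. B = V − Δ·S = 131.1985.
(2,2): S=288.3309. Δ = (V_up−V_dn)/(S_up−S_dn) = (0.0000−0.0000)/(412.3132−224.8981) = 0.0000. V = [p*·0.0000 + (1−p*)·0.0000]/1.13 = 0.0000. B = V − Δ·S = 0.0000.
(1,0): S=109.9800. Δ = (V_up−V_dn)/(S_up−S_dn) = (27.5242−82.4103)/(157.2714−85.7844) = -0.7678. V = [p*·27.5242 + (1−p*)·82.4103]/1.13 = 46.7754. B = V − Δ·S = 131.2156.
(1,1): S=201.6300. Δ = (V_up−V_dn)/(S_up−S_dn) = (0.0000−27.5242)/(288.3309−157.2714) = -0.2100. V = [p*·0.0000 + (1−p*)·27.5242]/1.13 = 11.2420. B = V − Δ·S = 53.5869.
(0,0): S=141.0000. Δ = (V_up−V_dn)/(S_up−S_dn) = (11.2420−46.7754)/(201.6300−109.9800) = -0.3877. V = [p*·11.2420 + (1−p*)·46.7754]/1.13 = 24.4620. B = V − Δ·S = 79.1288.
Check: Δ(0,0)·S0 + B(0,0) = 24.4620 = V0.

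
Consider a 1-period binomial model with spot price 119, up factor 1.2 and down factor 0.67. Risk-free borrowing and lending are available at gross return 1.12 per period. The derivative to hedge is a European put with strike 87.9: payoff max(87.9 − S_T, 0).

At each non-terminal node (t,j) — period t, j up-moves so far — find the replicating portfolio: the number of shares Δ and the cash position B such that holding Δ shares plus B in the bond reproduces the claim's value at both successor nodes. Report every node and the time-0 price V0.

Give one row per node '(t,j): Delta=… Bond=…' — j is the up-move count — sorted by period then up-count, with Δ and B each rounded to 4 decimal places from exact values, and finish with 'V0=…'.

Since d<R<u, set p* = (R−d)/(u−d) = 0.8491; price each node as the discounted p*-expectation of its children.
Terminal payoffs: V(1,0)=8.1700, V(1,1)=0.0000
  t=0,j=0: stock 119.0000 → up 142.8000 (V=0.0000), down 79.7300 (V=8.1700). Price 1.1011; hedge Δ=-0.1295, bond B=16.5162.
The time-0 hedge costs 1.1011, which is the no-arbitrage price.

(0,0): Delta=-0.1295 Bond=16.5162
V0=1.1011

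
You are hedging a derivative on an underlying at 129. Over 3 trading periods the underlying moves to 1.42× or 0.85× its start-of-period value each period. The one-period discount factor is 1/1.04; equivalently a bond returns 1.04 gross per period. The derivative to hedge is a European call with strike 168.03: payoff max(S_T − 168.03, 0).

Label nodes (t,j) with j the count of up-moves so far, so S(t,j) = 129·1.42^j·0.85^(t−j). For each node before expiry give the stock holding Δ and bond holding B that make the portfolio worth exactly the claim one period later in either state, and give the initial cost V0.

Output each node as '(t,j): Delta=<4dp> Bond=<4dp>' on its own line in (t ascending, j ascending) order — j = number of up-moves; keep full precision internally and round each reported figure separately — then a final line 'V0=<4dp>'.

No-arbitrage ⇒ martingale measure with p* = (R−d)/(u−d) = 0.3333.
Terminal payoffs: V(3,0)=0.0000, V(3,1)=0.0000, V(3,2)=53.0683, V(3,3)=201.3342
(2,0): S=93.2025. Δ = (V_up−V_dn)/(S_up−S_dn) = (0.0000−0.0000)/(132.3475−79.2221) = 0.0000. V = [p*·0.0000 + (1−p*)·0.0000]/1.04 = 0.0000. B = V − Δ·S = 0.0000.
(2,1): S=155.7030. Δ = (V_up−V_dn)/(S_up−S_dn) = (53.0683−0.0000)/(221.0983−132.3475) = 0.5979. V = [p*·53.0683 + (1−p*)·0.0000]/1.04 = 17.0091. B = V − Δ·S = -76.0932.
(2,2): S=260.1156. Δ = (V_up−V_dn)/(S_up−S_dn) = (201.3342−53.0683)/(369.3642−221.0983) = 1.0000. V = [p*·201.3342 + (1−p*)·53.0683]/1.04 = 98.5483. B = V − Δ·S = -161.5673.
(1,0): S=109.6500. Δ = (V_up−V_dn)/(S_up−S_dn) = (17.0091−0.0000)/(155.7030−93.2025) = 0.2721. V = [p*·17.0091 + (1−p*)·0.0000]/1.04 = 5.4516. B = V − Δ·S = -24.3888.
(1,1): S=183.1800. Δ = (V_up−V_dn)/(S_up−S_dn) = (98.5483−17.0091)/(260.1156−155.7030) = 0.7809. V = [p*·98.5483 + (1−p*)·17.0091]/1.04 = 42.4892. B = V − Δ·S = -100.5621.
(0,0): S=129.0000. Δ = (V_up−V_dn)/(S_up−S_dn) = (42.4892−5.4516)/(183.1800−109.6500) = 0.5037. V = [p*·42.4892 + (1−p*)·5.4516]/1.04 = 17.1130. B = V − Δ·S = -47.8653.
Check: Δ(0,0)·S0 + B(0,0) = 17.1130 = V0.

(0,0): Delta=0.5037 Bond=-47.8653
(1,0): Delta=0.2721 Bond=-24.3888
(1,1): Delta=0.7809 Bond=-100.5621
(2,0): Delta=0.0000 Bond=0.0000
(2,1): Delta=0.5979 Bond=-76.0932
(2,2): Delta=1.0000 Bond=-161.5673
V0=17.1130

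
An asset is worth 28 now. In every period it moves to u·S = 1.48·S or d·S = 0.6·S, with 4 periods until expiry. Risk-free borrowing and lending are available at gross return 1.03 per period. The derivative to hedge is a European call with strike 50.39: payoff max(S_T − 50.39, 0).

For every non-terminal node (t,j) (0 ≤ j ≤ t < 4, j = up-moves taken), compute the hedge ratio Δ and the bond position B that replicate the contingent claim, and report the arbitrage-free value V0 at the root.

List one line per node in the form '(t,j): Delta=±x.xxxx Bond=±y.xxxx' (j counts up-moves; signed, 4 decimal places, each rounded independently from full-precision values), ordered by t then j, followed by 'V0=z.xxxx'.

Under the risk-neutral measure, an up-move has probability p* = (R−d)/(u−d) = 0.4886 and values discount at R = 1.03.
Terminal payoffs: V(4,0)=0.0000, V(4,1)=0.0000, V(4,2)=0.0000, V(4,3)=4.0721, V(4,4)=83.9499
  t=3,j=0: stock 6.0480 → up 8.9510 (V=0.0000), down 3.6288 (V=0.0000). Price 0.0000; hedge Δ=0.0000, bond B=0.0000.
  t=3,j=1: stock 14.9184 → up 22.0792 (V=0.0000), down 8.9510 (V=0.0000). Price 0.0000; hedge Δ=0.0000, bond B=0.0000.
  t=3,j=2: stock 36.7987 → up 54.4621 (V=4.0721), down 22.0792 (V=0.0000). Price 1.9318; hedge Δ=0.1257, bond B=-2.6956.
  t=3,j=3: stock 90.7702 → up 134.3399 (V=83.9499), down 54.4621 (V=4.0721). Price 41.8478; hedge Δ=1.0000, bond B=-48.9223.
  t=2,j=0: stock 10.0800 → up 14.9184 (V=0.0000), down 6.0480 (V=0.0000). Price 0.0000; hedge Δ=0.0000, bond B=0.0000.
  t=2,j=1: stock 24.8640 → up 36.7987 (V=1.9318), down 14.9184 (V=0.0000). Price 0.9165; hedge Δ=0.0883, bond B=-1.2788.
  t=2,j=2: stock 61.3312 → up 90.7702 (V=41.8478), down 36.7987 (V=1.9318). Price 20.8119; hedge Δ=0.7396, bond B=-24.5472.
  t=1,j=0: stock 16.8000 → up 24.8640 (V=0.9165), down 10.0800 (V=0.0000). Price 0.4348; hedge Δ=0.0620, bond B=-0.6067.
  t=1,j=1: stock 41.4400 → up 61.3312 (V=20.8119), down 24.8640 (V=0.9165). Price 10.3282; hedge Δ=0.5456, bond B=-12.2802.
  t=0,j=0: stock 28.0000 → up 41.4400 (V=10.3282), down 16.8000 (V=0.4348). Price 5.1156; hedge Δ=0.4015, bond B=-6.1270.
Self-financing check: at every node Δ·S+B equals the discounted successor values.

(0,0): Delta=0.4015 Bond=-6.1270
(1,0): Delta=0.0620 Bond=-0.6067
(1,1): Delta=0.5456 Bond=-12.2802
(2,0): Delta=0.0000 Bond=0.0000
(2,1): Delta=0.0883 Bond=-1.2788
(2,2): Delta=0.7396 Bond=-24.5472
(3,0): Delta=0.0000 Bond=0.0000
(3,1): Delta=0.0000 Bond=0.0000
(3,2): Delta=0.1257 Bond=-2.6956
(3,3): Delta=1.0000 Bond=-48.9223
V0=5.1156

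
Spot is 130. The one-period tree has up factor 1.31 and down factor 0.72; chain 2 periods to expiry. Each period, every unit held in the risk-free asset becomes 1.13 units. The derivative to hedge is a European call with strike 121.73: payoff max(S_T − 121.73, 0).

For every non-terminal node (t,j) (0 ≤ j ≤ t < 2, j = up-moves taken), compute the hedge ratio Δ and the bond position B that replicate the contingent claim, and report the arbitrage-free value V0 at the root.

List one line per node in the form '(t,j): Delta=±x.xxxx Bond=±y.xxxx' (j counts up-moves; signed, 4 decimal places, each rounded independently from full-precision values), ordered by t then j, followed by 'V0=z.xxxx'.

Under the risk-neutral measure, an up-move has probability p* = (R−d)/(u−d) = 0.6949 and values discount at R = 1.13.
Terminal values V(2,·): V(2,0)=0.0000, V(2,1)=0.8860, V(2,2)=101.3630
Node (1,0) S=93.6000: V=(p*·0.8860+(1−p*)·0.0000)/1.13=0.5449; Δ=(0.8860−0.0000)/(122.6160−67.3920)=0.0160; B=V−Δ·S=-0.9568
Node (1,1) S=170.3000: V=(p*·101.3630+(1−p*)·0.8860)/1.13=62.5743; Δ=(101.3630−0.8860)/(223.0930−122.6160)=1.0000; B=V−Δ·S=-107.7257
Node (0,0) S=130.0000: V=(p*·62.5743+(1−p*)·0.5449)/1.13=38.6284; Δ=(62.5743−0.5449)/(170.3000−93.6000)=0.8087; B=V−Δ·S=-66.5063
Check: Δ(0,0)·S0 + B(0,0) = 38.6284 = V0.

(0,0): Delta=0.8087 Bond=-66.5063
(1,0): Delta=0.0160 Bond=-0.9568
(1,1): Delta=1.0000 Bond=-107.7257
V0=38.6284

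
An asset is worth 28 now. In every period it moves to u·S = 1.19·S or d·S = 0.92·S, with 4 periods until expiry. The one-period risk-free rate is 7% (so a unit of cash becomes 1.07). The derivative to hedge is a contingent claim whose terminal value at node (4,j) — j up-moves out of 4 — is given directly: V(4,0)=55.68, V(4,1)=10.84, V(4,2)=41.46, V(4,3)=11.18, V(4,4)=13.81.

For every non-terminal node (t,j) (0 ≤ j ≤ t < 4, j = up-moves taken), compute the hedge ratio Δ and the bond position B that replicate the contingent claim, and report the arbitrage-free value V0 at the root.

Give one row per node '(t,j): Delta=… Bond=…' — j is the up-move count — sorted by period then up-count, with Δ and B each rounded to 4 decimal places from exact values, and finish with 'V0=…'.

Since d<R<u, set p* = (R−d)/(u−d) = 0.5556; price each node as the discounted p*-expectation of its children.
Terminal values V(4,·): V(4,0)=55.6800, V(4,1)=10.8400, V(4,2)=41.4600, V(4,3)=11.1800, V(4,4)=13.8100
(3,0): S=21.8033. Δ = (V_up−V_dn)/(S_up−S_dn) = (10.8400−55.6800)/(25.9459−20.0590) = -7.6169. V = [p*·10.8400 + (1−p*)·55.6800]/1.07 = 28.7560. B = V − Δ·S = 194.8300.
(3,1): S=28.2020. Δ = (V_up−V_dn)/(S_up−S_dn) = (41.4600−10.8400)/(33.5604−25.9459) = 4.0212. V = [p*·41.4600 + (1−p*)·10.8400]/1.07 = 26.0291. B = V − Δ·S = -87.3783.
(3,2): S=36.4787. Δ = (V_up−V_dn)/(S_up−S_dn) = (11.1800−41.4600)/(43.4097−33.5604) = -3.0743. V = [p*·11.1800 + (1−p*)·41.4600]/1.07 = 23.0260. B = V − Δ·S = 135.1741.
(3,3): S=47.1845. Δ = (V_up−V_dn)/(S_up−S_dn) = (13.8100−11.1800)/(56.1495−43.4097) = 0.2064. V = [p*·13.8100 + (1−p*)·11.1800]/1.07 = 11.8141. B = V − Δ·S = 2.0734.
(2,0): S=23.6992. Δ = (V_up−V_dn)/(S_up−S_dn) = (26.0291−28.7560)/(28.2020−21.8033) = -0.4262. V = [p*·26.0291 + (1−p*)·28.7560]/1.07 = 25.4589. B = V − Δ·S = 35.5585.
(2,1): S=30.6544. Δ = (V_up−V_dn)/(S_up−S_dn) = (23.0260−26.0291)/(36.4787−28.2020) = -0.3628. V = [p*·23.0260 + (1−p*)·26.0291]/1.07 = 22.7670. B = V − Δ·S = 33.8896.
(2,2): S=39.6508. Δ = (V_up−V_dn)/(S_up−S_dn) = (11.8141−23.0260)/(47.1845−36.4787) = -1.0473. V = [p*·11.8141 + (1−p*)·23.0260]/1.07 = 15.6983. B = V − Δ·S = 57.2236.
(1,0): S=25.7600. Δ = (V_up−V_dn)/(S_up−S_dn) = (22.7670−25.4589)/(30.6544−23.6992) = -0.3870. V = [p*·22.7670 + (1−p*)·25.4589]/1.07 = 22.3957. B = V − Δ·S = 32.3658.
(1,1): S=33.3200. Δ = (V_up−V_dn)/(S_up−S_dn) = (15.6983−22.7670)/(39.6508−30.6544) = -0.7857. V = [p*·15.6983 + (1−p*)·22.7670]/1.07 = 17.6074. B = V − Δ·S = 43.7878.
(0,0): S=28.0000. Δ = (V_up−V_dn)/(S_up−S_dn) = (17.6074−22.3957)/(33.3200−25.7600) = -0.6334. V = [p*·17.6074 + (1−p*)·22.3957]/1.07 = 18.4444. B = V − Δ·S = 36.1788.
Root portfolio cost Δ·28+B reproduces V0=18.4444.

(0,0): Delta=-0.6334 Bond=36.1788
(1,0): Delta=-0.3870 Bond=32.3658
(1,1): Delta=-0.7857 Bond=43.7878
(2,0): Delta=-0.4262 Bond=35.5585
(2,1): Delta=-0.3628 Bond=33.8896
(2,2): Delta=-1.0473 Bond=57.2236
(3,0): Delta=-7.6169 Bond=194.8300
(3,1): Delta=4.0212 Bond=-87.3783
(3,2): Delta=-3.0743 Bond=135.1741
(3,3): Delta=0.2064 Bond=2.0734
V0=18.4444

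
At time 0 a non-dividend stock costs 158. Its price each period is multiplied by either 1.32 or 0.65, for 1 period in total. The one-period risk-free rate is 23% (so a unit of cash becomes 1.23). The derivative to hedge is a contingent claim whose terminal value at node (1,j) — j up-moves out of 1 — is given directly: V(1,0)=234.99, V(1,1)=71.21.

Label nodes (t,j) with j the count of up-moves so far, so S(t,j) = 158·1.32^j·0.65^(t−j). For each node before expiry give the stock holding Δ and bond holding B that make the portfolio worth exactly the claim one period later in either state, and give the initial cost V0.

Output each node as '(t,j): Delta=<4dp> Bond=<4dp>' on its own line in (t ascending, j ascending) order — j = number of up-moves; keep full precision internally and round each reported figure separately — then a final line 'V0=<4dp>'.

The replicating-portfolio and risk-neutral prices coincide; use p* = (1.23−0.65)/(1.32−0.65) = 0.8657 for the latter.
Terminal values V(1,·): V(1,0)=234.9900, V(1,1)=71.2100
(0,0): S=158.0000. Δ = (V_up−V_dn)/(S_up−S_dn) = (71.2100−234.9900)/(208.5600−102.7000) = -1.5471. V = [p*·71.2100 + (1−p*)·234.9900]/1.23 = 75.7807. B = V − Δ·S = 320.2285.
Each (Δ,B) replicates both successor values, so the strategy is self-financing and V0 is arbitrage-free.

(0,0): Delta=-1.5471 Bond=320.2285
V0=75.7807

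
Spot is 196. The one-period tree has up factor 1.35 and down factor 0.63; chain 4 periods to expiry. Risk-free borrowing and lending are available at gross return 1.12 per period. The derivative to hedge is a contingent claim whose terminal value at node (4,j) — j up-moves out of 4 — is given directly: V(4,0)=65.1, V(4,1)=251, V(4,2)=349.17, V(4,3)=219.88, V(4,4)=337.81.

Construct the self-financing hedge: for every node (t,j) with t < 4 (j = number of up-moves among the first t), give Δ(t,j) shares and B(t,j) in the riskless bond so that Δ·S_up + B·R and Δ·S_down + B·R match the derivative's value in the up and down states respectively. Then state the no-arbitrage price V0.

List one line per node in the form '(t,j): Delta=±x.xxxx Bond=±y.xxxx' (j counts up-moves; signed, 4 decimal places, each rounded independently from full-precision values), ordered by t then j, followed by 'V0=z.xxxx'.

(0,0): Delta=0.0318 Bond=173.6194
(1,0): Delta=0.0159 Bond=196.4133
(1,1): Delta=0.0352 Bond=193.5339
(2,0): Delta=2.0117 Bond=64.7280
(2,1): Delta=-0.4213 Bond=292.8577
(2,2): Delta=0.1352 Bond=181.0377
(3,0): Delta=5.2683 Bond=-87.1094
(3,1): Delta=1.2983 Bond=147.4118
(3,2): Delta=-0.7979 Bond=412.7667
(3,3): Delta=0.3397 Bond=104.1886
V0=179.8458

Under the risk-neutral measure, an up-move has probability p* = (R−d)/(u−d) = 0.6806 and values discount at R = 1.12.
Terminal payoffs: V(4,0)=65.1000, V(4,1)=251.0000, V(4,2)=349.1700, V(4,3)=219.8800, V(4,4)=337.8100
Node (3,0) S=49.0092: V=(p*·251.0000+(1−p*)·65.1000)/1.12=171.0851; Δ=(251.0000−65.1000)/(66.1624−30.8758)=5.2683; B=V−Δ·S=-87.1094
Node (3,1) S=105.0197: V=(p*·349.1700+(1−p*)·251.0000)/1.12=283.7591; Δ=(349.1700−251.0000)/(141.7766−66.1624)=1.2983; B=V−Δ·S=147.4118
Node (3,2) S=225.0423: V=(p*·219.8800+(1−p*)·349.1700)/1.12=233.1973; Δ=(219.8800−349.1700)/(303.8071−141.7766)=-0.7979; B=V−Δ·S=412.7667
Node (3,3) S=482.2335: V=(p*·337.8100+(1−p*)·219.8800)/1.12=267.9803; Δ=(337.8100−219.8800)/(651.0152−303.8071)=0.3397; B=V−Δ·S=104.1886
Node (2,0) S=77.7924: V=(p*·283.7591+(1−p*)·171.0851)/1.12=221.2196; Δ=(283.7591−171.0851)/(105.0197−49.0092)=2.0117; B=V−Δ·S=64.7280
Node (2,1) S=166.6980: V=(p*·233.1973+(1−p*)·283.7591)/1.12=222.6330; Δ=(233.1973−283.7591)/(225.0423−105.0197)=-0.4213; B=V−Δ·S=292.8577
Node (2,2) S=357.2100: V=(p*·267.9803+(1−p*)·233.1973)/1.12=229.3474; Δ=(267.9803−233.1973)/(482.2335−225.0423)=0.1352; B=V−Δ·S=181.0377
Node (1,0) S=123.4800: V=(p*·222.6330+(1−p*)·221.2196)/1.12=198.3763; Δ=(222.6330−221.2196)/(166.6980−77.7924)=0.0159; B=V−Δ·S=196.4133
Node (1,1) S=264.6000: V=(p*·229.3474+(1−p*)·222.6330)/1.12=202.8594; Δ=(229.3474−222.6330)/(357.2100−166.6980)=0.0352; B=V−Δ·S=193.5339
Node (0,0) S=196.0000: V=(p*·202.8594+(1−p*)·198.3763)/1.12=179.8458; Δ=(202.8594−198.3763)/(264.6000−123.4800)=0.0318; B=V−Δ·S=173.6194
Check: Δ(0,0)·S0 + B(0,0) = 179.8458 = V0.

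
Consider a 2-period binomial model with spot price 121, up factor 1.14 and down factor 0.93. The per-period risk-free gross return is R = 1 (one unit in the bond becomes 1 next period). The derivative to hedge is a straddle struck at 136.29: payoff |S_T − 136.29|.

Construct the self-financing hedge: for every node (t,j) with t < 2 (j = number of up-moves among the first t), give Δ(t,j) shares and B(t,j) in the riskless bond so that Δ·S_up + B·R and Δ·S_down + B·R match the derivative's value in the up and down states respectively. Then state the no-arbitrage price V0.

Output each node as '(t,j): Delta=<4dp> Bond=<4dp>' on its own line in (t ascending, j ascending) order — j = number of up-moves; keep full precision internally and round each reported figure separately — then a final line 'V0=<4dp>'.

Risk-neutral probability p* = (R−d)/(u−d) = (1−0.93)/(1.14−0.93) = 0.3333.
Terminal payoffs: V(2,0)=31.6371, V(2,1)=8.0058, V(2,2)=20.9616
  t=1,j=0: stock 112.5300 → up 128.2842 (V=8.0058), down 104.6529 (V=31.6371). Price 23.7600; hedge Δ=-1.0000, bond B=136.2900.
  t=1,j=1: stock 137.9400 → up 157.2516 (V=20.9616), down 128.2842 (V=8.0058). Price 12.3244; hedge Δ=0.4473, bond B=-49.3699.
  t=0,j=0: stock 121.0000 → up 137.9400 (V=12.3244), down 112.5300 (V=23.7600). Price 19.9481; hedge Δ=-0.4500, bond B=74.4034.
Check: Δ(0,0)·S0 + B(0,0) = 19.9481 = V0.

(0,0): Delta=-0.4500 Bond=74.4034
(1,0): Delta=-1.0000 Bond=136.2900
(1,1): Delta=0.4473 Bond=-49.3699
V0=19.9481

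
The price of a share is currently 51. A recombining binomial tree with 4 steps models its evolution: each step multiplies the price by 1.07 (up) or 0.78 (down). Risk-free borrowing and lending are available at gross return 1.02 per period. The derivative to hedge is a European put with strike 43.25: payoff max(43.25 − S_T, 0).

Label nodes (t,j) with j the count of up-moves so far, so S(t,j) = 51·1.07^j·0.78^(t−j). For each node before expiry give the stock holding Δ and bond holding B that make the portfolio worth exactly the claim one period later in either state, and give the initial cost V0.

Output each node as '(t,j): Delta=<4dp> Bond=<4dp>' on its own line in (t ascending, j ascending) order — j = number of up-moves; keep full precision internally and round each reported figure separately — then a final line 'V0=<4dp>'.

No-arbitrage ⇒ martingale measure with p* = (R−d)/(u−d) = 0.8276.
Terminal payoffs: V(4,0)=24.3723, V(4,1)=17.3537, V(4,2)=7.7256, V(4,3)=0.0000, V(4,4)=0.0000
  t=3,j=0: stock 24.2022 → up 25.8963 (V=17.3537), down 18.8777 (V=24.3723). Price 18.1998; hedge Δ=-1.0000, bond B=42.4020.
  t=3,j=1: stock 33.2004 → up 35.5244 (V=7.7256), down 25.8963 (V=17.3537). Price 9.2016; hedge Δ=-1.0000, bond B=42.4020.
  t=3,j=2: stock 45.5441 → up 48.7322 (V=0.0000), down 35.5244 (V=7.7256). Price 1.3059; hedge Δ=-0.5849, bond B=27.9458.
  t=3,j=3: stock 62.4772 → up 66.8506 (V=0.0000), down 48.7322 (V=0.0000). Price 0.0000; hedge Δ=0.0000, bond B=0.0000.
  t=2,j=0: stock 31.0284 → up 33.2004 (V=9.2016), down 24.2022 (V=18.1998). Price 10.5421; hedge Δ=-1.0000, bond B=41.5705.
  t=2,j=1: stock 42.5646 → up 45.5441 (V=1.3059), down 33.2004 (V=9.2016). Price 2.6149; hedge Δ=-0.6397, bond B=29.8414.
  t=2,j=2: stock 58.3899 → up 62.4772 (V=0.0000), down 45.5441 (V=1.3059). Price 0.2207; hedge Δ=-0.0771, bond B=4.7238.
  t=1,j=0: stock 39.7800 → up 42.5646 (V=2.6149), down 31.0284 (V=10.5421). Price 3.9036; hedge Δ=-0.6872, bond B=31.2389.
  t=1,j=1: stock 54.5700 → up 58.3899 (V=0.2207), down 42.5646 (V=2.6149). Price 0.6211; hedge Δ=-0.1513, bond B=8.8769.
  t=0,j=0: stock 51.0000 → up 54.5700 (V=0.6211), down 39.7800 (V=3.9036). Price 1.1638; hedge Δ=-0.2219, bond B=12.4827.
Root portfolio cost Δ·51+B reproduces V0=1.1638.

(0,0): Delta=-0.2219 Bond=12.4827
(1,0): Delta=-0.6872 Bond=31.2389
(1,1): Delta=-0.1513 Bond=8.8769
(2,0): Delta=-1.0000 Bond=41.5705
(2,1): Delta=-0.6397 Bond=29.8414
(2,2): Delta=-0.0771 Bond=4.7238
(3,0): Delta=-1.0000 Bond=42.4020
(3,1): Delta=-1.0000 Bond=42.4020
(3,2): Delta=-0.5849 Bond=27.9458
(3,3): Delta=0.0000 Bond=0.0000
V0=1.1638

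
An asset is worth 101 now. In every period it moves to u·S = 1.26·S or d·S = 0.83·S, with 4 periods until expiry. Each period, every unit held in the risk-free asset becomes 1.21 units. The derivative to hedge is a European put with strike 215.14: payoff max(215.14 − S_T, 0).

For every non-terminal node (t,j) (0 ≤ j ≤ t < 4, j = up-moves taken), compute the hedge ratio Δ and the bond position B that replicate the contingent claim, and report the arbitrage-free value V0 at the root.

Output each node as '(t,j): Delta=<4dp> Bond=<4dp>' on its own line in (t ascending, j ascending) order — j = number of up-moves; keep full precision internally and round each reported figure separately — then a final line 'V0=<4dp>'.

No-arbitrage ⇒ martingale measure with p* = (R−d)/(u−d) = 0.8837.
Terminal payoffs: V(4,0)=167.2071, V(4,1)=142.3744, V(4,2)=104.6765, V(4,3)=47.4485, V(4,4)=0.0000
Node (3,0) S=57.7505: V=(p*·142.3744+(1−p*)·167.2071)/1.21=120.0512; Δ=(142.3744−167.2071)/(72.7656−47.9329)=-1.0000; B=V−Δ·S=177.8017
Node (3,1) S=87.6694: V=(p*·104.6765+(1−p*)·142.3744)/1.21=90.1322; Δ=(104.6765−142.3744)/(110.4635−72.7656)=-1.0000; B=V−Δ·S=177.8017
Node (3,2) S=133.0885: V=(p*·47.4485+(1−p*)·104.6765)/1.21=44.7131; Δ=(47.4485−104.6765)/(167.6915−110.4635)=-1.0000; B=V−Δ·S=177.8017
Node (3,3) S=202.0380: V=(p*·0.0000+(1−p*)·47.4485)/1.21=4.5597; Δ=(0.0000−47.4485)/(254.5678−167.6915)=-0.5462; B=V−Δ·S=114.9050
Node (2,0) S=69.5789: V=(p*·90.1322+(1−p*)·120.0512)/1.21=77.3646; Δ=(90.1322−120.0512)/(87.6694−57.7505)=-1.0000; B=V−Δ·S=146.9435
Node (2,1) S=105.6258: V=(p*·44.7131+(1−p*)·90.1322)/1.21=41.3177; Δ=(44.7131−90.1322)/(133.0885−87.6694)=-1.0000; B=V−Δ·S=146.9435
Node (2,2) S=160.3476: V=(p*·4.5597+(1−p*)·44.7131)/1.21=7.6270; Δ=(4.5597−44.7131)/(202.0380−133.0885)=-0.5824; B=V−Δ·S=101.0071
Node (1,0) S=83.8300: V=(p*·41.3177+(1−p*)·77.3646)/1.21=37.6109; Δ=(41.3177−77.3646)/(105.6258−69.5789)=-1.0000; B=V−Δ·S=121.4409
Node (1,1) S=127.2600: V=(p*·7.6270+(1−p*)·41.3177)/1.21=9.5410; Δ=(7.6270−41.3177)/(160.3476−105.6258)=-0.6157; B=V−Δ·S=87.8914
Node (0,0) S=101.0000: V=(p*·9.5410+(1−p*)·37.6109)/1.21=10.5826; Δ=(9.5410−37.6109)/(127.2600−83.8300)=-0.6463; B=V−Δ·S=75.8615
Each (Δ,B) replicates both successor values, so the strategy is self-financing and V0 is arbitrage-free.

(0,0): Delta=-0.6463 Bond=75.8615
(1,0): Delta=-1.0000 Bond=121.4409
(1,1): Delta=-0.6157 Bond=87.8914
(2,0): Delta=-1.0000 Bond=146.9435
(2,1): Delta=-1.0000 Bond=146.9435
(2,2): Delta=-0.5824 Bond=101.0071
(3,0): Delta=-1.0000 Bond=177.8017
(3,1): Delta=-1.0000 Bond=177.8017
(3,2): Delta=-1.0000 Bond=177.8017
(3,3): Delta=-0.5462 Bond=114.9050
V0=10.5826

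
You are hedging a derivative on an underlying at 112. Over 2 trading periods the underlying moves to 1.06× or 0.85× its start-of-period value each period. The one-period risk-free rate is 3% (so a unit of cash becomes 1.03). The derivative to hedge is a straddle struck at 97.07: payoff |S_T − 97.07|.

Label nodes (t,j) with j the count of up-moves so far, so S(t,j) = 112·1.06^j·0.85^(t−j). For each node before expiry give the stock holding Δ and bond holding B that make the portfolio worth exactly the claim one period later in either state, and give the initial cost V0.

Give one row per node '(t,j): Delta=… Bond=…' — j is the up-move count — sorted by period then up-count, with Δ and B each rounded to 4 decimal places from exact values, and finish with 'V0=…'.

(0,0): Delta=0.8095 Bond=-69.5436
(1,0): Delta=-0.6156 Bond=64.0467
(1,1): Delta=1.0000 Bond=-94.2427
V0=21.1236

Under the risk-neutral measure, an up-move has probability p* = (R−d)/(u−d) = 0.8571 and values discount at R = 1.03.
Terminal values V(2,·): V(2,0)=16.1500, V(2,1)=3.8420, V(2,2)=28.7732
(1,0): S=95.2000. Δ = (V_up−V_dn)/(S_up−S_dn) = (3.8420−16.1500)/(100.9120−80.9200) = -0.6156. V = [p*·3.8420 + (1−p*)·16.1500]/1.03 = 5.4372. B = V − Δ·S = 64.0467.
(1,1): S=118.7200. Δ = (V_up−V_dn)/(S_up−S_dn) = (28.7732−3.8420)/(125.8432−100.9120) = 1.0000. V = [p*·28.7732 + (1−p*)·3.8420]/1.03 = 24.4773. B = V − Δ·S = -94.2427.
(0,0): S=112.0000. Δ = (V_up−V_dn)/(S_up−S_dn) = (24.4773−5.4372)/(118.7200−95.2000) = 0.8095. V = [p*·24.4773 + (1−p*)·5.4372]/1.03 = 21.1236. B = V − Δ·S = -69.5436.
Check: Δ(0,0)·S0 + B(0,0) = 21.1236 = V0.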